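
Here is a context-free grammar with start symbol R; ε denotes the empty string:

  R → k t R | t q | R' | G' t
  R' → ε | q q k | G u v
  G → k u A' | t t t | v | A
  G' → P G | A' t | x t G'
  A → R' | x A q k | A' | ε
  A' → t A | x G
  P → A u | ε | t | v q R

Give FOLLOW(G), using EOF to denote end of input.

In R' → G u v: add FIRST(u v) = { u }.
In G' → P G: G is at the end, add FOLLOW(G') = { t }.
In A' → x G: G is at the end, add FOLLOW(A') = { q, t, u }.
Union: FOLLOW(G) = { q, t, u }.

{ q, t, u }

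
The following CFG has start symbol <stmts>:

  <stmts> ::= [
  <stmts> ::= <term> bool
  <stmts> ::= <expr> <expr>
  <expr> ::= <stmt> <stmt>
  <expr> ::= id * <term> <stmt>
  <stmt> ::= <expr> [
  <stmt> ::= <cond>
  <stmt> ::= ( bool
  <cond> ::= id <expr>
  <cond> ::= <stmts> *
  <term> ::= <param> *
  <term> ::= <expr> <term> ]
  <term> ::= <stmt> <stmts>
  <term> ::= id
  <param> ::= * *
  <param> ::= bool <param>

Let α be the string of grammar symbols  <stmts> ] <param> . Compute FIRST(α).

{ (, *, [, bool, id }

Add FIRST(<stmts>) = { (, *, [, bool, id }; <stmts> is not nullable, stop.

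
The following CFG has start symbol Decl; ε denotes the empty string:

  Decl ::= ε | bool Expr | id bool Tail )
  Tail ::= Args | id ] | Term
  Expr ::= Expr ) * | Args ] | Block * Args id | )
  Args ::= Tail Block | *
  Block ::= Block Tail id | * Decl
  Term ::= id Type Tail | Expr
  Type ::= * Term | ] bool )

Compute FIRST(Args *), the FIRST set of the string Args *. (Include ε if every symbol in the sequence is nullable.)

Add FIRST(Args) = { ), *, id }; Args is not nullable, stop.

{ ), *, id }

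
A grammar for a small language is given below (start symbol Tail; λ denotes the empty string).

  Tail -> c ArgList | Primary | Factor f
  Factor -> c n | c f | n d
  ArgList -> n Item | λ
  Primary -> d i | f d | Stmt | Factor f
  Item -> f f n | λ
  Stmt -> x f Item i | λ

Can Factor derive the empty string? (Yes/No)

Nullable nonterminals: ArgList, Item, Primary, Stmt, Tail.
No production of Factor has an RHS whose symbols are all nullable, so Factor is not nullable.

No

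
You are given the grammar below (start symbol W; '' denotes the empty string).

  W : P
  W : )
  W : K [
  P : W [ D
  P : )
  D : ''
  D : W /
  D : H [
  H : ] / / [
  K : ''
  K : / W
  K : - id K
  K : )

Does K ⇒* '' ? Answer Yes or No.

K has an ''-production, so K ⇒ ''.

Yes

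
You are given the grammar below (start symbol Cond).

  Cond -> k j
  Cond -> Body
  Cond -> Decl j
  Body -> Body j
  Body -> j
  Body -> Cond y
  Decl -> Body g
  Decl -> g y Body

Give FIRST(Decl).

{ g, j, k }

From Decl -> Body g: add FIRST(Body) = { g, j, k }.
Decl -> g y Body contributes {g}.
Union: FIRST(Decl) = { g, j, k }.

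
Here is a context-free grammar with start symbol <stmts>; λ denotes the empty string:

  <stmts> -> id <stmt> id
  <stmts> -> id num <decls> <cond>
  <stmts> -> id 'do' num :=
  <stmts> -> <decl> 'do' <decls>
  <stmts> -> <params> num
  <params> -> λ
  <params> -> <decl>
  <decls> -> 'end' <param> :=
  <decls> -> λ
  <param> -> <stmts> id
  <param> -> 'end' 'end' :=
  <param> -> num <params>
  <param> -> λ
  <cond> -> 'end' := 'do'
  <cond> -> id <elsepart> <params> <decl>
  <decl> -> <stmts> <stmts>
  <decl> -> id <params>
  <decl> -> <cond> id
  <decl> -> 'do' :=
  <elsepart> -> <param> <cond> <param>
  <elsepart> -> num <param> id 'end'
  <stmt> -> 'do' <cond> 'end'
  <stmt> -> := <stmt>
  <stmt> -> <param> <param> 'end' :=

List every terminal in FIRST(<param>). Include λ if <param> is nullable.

From <param> -> <stmts> id: add FIRST(<stmts>) = { 'do', 'end', id, num }.
<param> -> 'end' 'end' := contributes {'end'}.
<param> -> num <params> contributes {num}.
<param> -> λ contributes λ.
Union: FIRST(<param>) = { 'do', 'end', id, num, λ }.

{ 'do', 'end', id, num, λ }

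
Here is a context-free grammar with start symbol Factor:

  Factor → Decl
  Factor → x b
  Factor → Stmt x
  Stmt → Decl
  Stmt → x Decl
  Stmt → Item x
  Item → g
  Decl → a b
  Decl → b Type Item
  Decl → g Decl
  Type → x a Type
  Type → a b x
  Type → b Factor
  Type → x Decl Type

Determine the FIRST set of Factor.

{ a, b, g, x }

From Factor → Decl: add FIRST(Decl) = { a, b, g }.
Factor → x b contributes {x}.
From Factor → Stmt x: add FIRST(Stmt) = { a, b, g, x }.
Union: FIRST(Factor) = { a, b, g, x }.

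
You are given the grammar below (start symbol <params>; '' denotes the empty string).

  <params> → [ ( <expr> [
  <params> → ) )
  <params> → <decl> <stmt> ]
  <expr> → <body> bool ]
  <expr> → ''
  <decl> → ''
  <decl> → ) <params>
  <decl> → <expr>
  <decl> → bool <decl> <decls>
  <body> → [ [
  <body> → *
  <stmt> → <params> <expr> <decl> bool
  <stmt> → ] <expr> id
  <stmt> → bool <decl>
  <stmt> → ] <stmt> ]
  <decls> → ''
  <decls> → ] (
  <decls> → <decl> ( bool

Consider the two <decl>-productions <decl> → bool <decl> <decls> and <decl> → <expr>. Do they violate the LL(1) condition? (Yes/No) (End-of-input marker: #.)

Yes

FIRST(bool <decl> <decls>) = { bool } and FIRST(<expr>) = { *, [, '' }.
The second alternative is nullable and FOLLOW(<decl>) = { (, ), *, [, ], bool } shares bool with FIRST of the first — conflict.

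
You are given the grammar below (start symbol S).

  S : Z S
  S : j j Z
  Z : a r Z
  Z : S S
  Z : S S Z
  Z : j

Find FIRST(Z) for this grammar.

{ a, j }

Z : a r Z contributes {a}.
From Z : S S: add FIRST(S) = { a, j }.
From Z : S S Z: add FIRST(S) = { a, j }.
Z : j contributes {j}.
Union: FIRST(Z) = { a, j }.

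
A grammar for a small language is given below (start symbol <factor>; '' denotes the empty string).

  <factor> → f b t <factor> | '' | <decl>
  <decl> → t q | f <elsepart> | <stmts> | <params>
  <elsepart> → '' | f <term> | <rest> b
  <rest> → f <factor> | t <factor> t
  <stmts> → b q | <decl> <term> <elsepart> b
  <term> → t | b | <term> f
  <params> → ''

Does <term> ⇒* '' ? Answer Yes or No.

No

Nullable nonterminals: <decl>, <elsepart>, <factor>, <params>.
No production of <term> has an RHS whose symbols are all nullable, so <term> is not nullable.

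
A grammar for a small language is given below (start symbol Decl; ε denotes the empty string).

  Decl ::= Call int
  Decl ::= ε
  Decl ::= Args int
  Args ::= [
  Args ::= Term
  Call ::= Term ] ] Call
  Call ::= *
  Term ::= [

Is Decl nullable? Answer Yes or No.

Decl has an ε-production, so Decl ⇒ ε.

Yes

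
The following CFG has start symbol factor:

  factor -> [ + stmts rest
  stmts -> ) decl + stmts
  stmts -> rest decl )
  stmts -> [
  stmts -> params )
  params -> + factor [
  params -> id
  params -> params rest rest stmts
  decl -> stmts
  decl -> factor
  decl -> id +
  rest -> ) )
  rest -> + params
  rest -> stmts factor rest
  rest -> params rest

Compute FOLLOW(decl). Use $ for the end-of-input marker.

{ ), + }

In stmts -> ) decl + stmts: add FIRST(+ stmts) = { + }.
In stmts -> rest decl ): add FIRST()) = { ) }.
Union: FOLLOW(decl) = { ), + }.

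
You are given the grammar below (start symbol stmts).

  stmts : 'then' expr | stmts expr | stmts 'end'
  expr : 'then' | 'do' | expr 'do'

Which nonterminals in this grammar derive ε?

{ } (none)

No nonterminal has an empty production or an RHS whose symbols are all nullable.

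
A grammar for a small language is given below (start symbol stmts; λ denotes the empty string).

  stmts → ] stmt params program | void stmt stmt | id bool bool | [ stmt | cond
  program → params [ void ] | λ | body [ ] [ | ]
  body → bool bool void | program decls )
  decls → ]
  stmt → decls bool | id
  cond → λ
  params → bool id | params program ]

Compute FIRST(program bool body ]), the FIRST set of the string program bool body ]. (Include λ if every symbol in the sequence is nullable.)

{ ], bool }

Add FIRST(program)\{λ} = { ], bool }; program is nullable, continue.
bool is a terminal; add {bool} and stop.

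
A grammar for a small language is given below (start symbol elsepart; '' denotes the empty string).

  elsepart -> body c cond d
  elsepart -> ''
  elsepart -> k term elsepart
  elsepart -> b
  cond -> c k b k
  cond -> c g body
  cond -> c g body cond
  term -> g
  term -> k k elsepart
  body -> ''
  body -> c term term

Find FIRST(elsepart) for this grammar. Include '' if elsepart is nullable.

{ b, c, k, '' }

From elsepart -> body c cond d: body nullable, take FIRST(body) ∪ {c} = { c }.
elsepart -> '' contributes ''.
elsepart -> k term elsepart contributes {k}.
elsepart -> b contributes {b}.
Union: FIRST(elsepart) = { b, c, k, '' }.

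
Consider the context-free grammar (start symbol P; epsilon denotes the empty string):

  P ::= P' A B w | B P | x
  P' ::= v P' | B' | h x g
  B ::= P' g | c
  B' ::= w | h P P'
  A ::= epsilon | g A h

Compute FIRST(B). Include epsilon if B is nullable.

From B ::= P' g: add FIRST(P') = { h, v, w }.
B ::= c contributes {c}.
Union: FIRST(B) = { c, h, v, w }.

{ c, h, v, w }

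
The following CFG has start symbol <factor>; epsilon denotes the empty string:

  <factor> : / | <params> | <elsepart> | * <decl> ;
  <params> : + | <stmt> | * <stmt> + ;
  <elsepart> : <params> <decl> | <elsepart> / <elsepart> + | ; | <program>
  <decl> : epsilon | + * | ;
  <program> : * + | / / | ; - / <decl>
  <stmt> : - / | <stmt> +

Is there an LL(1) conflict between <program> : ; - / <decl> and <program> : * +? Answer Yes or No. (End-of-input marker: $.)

FIRST(; - / <decl>) = { ; } and FIRST(* +) = { * }.
The FIRST sets are disjoint and neither alternative is nullable — no conflict.

No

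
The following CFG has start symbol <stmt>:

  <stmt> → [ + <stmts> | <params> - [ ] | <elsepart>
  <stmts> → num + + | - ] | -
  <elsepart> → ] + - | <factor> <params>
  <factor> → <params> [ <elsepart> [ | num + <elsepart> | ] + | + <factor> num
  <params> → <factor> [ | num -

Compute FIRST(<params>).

{ +, ], num }

From <params> → <factor> [: add FIRST(<factor>) = { +, ], num }.
<params> → num - contributes {num}.
Union: FIRST(<params>) = { +, ], num }.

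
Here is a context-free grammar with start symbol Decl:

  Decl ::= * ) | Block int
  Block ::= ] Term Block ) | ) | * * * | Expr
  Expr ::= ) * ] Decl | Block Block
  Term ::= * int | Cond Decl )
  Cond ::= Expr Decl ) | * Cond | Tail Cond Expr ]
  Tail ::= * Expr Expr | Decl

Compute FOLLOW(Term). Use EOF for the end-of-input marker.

In Block ::= ] Term Block ): add FIRST(Block )) = { ), *, ] }.
Union: FOLLOW(Term) = { ), *, ] }.

{ ), *, ] }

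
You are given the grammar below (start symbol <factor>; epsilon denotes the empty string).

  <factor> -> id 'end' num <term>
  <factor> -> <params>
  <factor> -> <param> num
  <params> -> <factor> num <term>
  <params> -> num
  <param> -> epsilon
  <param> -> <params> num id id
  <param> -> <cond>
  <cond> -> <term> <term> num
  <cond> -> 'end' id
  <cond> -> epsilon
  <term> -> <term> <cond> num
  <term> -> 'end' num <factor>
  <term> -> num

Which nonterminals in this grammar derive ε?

Directly nullable (have an epsilon-production): <param>, <cond>.
No other nonterminal has a production whose RHS symbols are all nullable.

{ <cond>, <param> }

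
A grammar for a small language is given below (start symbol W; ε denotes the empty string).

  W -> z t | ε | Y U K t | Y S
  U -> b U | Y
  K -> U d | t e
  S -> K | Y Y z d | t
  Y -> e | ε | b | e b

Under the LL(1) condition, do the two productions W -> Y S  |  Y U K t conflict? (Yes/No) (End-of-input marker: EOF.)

Yes

FIRST(Y S) = { b, d, e, t, z } and FIRST(Y U K t) = { b, d, e, t }.
Both contain b, so the two alternatives are not disjoint — LL(1) conflict.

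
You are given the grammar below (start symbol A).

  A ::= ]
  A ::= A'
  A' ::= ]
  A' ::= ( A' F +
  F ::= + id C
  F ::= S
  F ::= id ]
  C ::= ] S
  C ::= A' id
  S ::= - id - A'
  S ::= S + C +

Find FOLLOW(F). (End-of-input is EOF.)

{ + }

In A' ::= ( A' F +: add FIRST(+) = { + }.
Union: FOLLOW(F) = { + }.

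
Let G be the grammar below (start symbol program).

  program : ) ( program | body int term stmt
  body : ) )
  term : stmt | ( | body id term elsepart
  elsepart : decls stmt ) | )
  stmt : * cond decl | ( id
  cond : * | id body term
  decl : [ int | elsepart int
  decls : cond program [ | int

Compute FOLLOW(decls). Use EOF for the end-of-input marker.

{ (, * }

In elsepart : decls stmt ): add FIRST(stmt )) = { (, * }.
Union: FOLLOW(decls) = { (, * }.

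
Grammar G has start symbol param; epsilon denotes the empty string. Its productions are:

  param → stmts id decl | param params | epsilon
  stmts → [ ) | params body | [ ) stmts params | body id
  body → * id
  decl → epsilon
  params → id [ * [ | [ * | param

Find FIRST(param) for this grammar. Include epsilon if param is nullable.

From param → stmts id decl: add FIRST(stmts) = { *, [, id }.
From param → param params: param, params nullable, take FIRST(param) ∪ FIRST(params) = { *, [, id }; also epsilon since the whole RHS is nullable.
param → epsilon contributes epsilon.
Union: FIRST(param) = { *, [, id, epsilon }.

{ *, [, id, epsilon }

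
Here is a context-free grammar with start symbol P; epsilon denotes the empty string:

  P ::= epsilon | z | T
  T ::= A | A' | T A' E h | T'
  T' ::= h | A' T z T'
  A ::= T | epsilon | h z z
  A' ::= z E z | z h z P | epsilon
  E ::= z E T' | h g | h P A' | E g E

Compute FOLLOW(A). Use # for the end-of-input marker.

{ #, g, h, z }

In T ::= A: A is at the end, add FOLLOW(T) = { #, g, h, z }.
Union: FOLLOW(A) = { #, g, h, z }.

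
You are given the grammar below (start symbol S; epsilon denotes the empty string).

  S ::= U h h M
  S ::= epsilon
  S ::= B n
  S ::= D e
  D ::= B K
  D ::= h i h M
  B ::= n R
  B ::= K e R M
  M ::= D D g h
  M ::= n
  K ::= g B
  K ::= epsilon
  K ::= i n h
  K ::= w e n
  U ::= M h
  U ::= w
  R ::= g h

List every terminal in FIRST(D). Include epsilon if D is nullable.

{ e, g, h, i, n, w }

From D ::= B K: add FIRST(B) = { e, g, i, n, w }.
D ::= h i h M contributes {h}.
Union: FIRST(D) = { e, g, h, i, n, w }.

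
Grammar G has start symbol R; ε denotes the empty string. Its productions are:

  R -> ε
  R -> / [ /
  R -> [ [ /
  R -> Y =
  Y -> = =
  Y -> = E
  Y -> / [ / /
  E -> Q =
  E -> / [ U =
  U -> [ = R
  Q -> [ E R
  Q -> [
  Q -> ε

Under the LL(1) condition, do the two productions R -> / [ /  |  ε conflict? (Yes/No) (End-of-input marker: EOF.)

No

FIRST(/ [ /) = { / } and FIRST(ε) = { ε }.
The second is nullable but FOLLOW(R) = { EOF, = } is disjoint from FIRST of the first.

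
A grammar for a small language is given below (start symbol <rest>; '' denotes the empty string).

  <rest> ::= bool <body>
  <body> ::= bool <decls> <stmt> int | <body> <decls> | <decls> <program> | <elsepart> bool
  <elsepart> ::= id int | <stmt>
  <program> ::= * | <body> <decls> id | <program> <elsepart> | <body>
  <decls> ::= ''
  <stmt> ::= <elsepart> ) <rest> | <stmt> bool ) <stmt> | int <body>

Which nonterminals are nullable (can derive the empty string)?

{ <decls> }

Directly nullable (have an ''-production): <decls>.
No other nonterminal has a production whose RHS symbols are all nullable.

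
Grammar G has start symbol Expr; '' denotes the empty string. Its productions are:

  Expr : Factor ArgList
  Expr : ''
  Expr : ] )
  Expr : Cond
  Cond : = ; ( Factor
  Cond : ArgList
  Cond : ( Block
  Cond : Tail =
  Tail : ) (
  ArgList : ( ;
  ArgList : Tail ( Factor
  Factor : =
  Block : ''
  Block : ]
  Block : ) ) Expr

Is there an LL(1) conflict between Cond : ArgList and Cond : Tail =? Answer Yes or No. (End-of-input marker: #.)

FIRST(ArgList) = { (, ) } and FIRST(Tail =) = { ) }.
Both contain ), so the two alternatives are not disjoint — LL(1) conflict.

Yes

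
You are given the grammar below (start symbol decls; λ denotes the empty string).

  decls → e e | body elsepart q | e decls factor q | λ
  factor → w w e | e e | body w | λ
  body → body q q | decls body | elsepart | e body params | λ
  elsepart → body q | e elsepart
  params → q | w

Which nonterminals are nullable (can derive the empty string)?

{ body, decls, factor }

Directly nullable (have an λ-production): decls, factor, body.
No other nonterminal has a production whose RHS symbols are all nullable.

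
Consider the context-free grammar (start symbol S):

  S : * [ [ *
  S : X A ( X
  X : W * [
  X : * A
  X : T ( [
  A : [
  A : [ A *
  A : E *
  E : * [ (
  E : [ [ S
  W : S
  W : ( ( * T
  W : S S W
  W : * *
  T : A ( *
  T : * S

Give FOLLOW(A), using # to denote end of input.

In S : X A ( X: add FIRST(( X) = { ( }.
In X : * A: A is at the end, add FOLLOW(X) = { #, (, *, [ }.
In A : [ A *: add FIRST(*) = { * }.
In T : A ( *: add FIRST(( *) = { ( }.
Union: FOLLOW(A) = { #, (, *, [ }.

{ #, (, *, [ }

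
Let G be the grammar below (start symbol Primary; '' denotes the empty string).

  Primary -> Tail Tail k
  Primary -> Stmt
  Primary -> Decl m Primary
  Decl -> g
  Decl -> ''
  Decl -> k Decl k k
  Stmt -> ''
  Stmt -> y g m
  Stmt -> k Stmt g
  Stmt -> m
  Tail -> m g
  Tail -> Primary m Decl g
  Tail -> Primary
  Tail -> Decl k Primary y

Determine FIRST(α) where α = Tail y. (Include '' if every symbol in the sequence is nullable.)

{ g, k, m, y }

Add FIRST(Tail)\{''} = { g, k, m, y }; Tail is nullable, continue.
y is a terminal; add {y} and stop.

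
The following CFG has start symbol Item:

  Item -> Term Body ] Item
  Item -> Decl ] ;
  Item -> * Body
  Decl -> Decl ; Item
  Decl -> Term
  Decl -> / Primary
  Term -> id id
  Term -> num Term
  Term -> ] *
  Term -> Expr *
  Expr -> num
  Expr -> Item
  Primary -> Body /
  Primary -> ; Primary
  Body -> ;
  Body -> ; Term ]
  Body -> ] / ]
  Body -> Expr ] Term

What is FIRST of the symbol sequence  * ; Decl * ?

* is a terminal; add {*} and stop.

{ * }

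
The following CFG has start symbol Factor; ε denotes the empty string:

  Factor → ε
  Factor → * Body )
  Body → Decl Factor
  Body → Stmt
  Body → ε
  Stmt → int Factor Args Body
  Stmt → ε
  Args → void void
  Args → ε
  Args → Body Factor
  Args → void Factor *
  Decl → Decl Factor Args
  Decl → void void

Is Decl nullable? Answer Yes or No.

No

Nullable nonterminals: Args, Body, Factor, Stmt.
No production of Decl has an RHS whose symbols are all nullable, so Decl is not nullable.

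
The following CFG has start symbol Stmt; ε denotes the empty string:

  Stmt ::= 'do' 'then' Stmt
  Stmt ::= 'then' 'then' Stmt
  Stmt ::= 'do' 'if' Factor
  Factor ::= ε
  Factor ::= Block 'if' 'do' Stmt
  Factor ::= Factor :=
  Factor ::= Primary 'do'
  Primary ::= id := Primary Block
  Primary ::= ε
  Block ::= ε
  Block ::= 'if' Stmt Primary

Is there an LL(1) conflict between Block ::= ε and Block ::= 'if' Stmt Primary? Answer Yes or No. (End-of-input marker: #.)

Yes

FIRST(ε) = { ε } and FIRST('if' Stmt Primary) = { 'if' }.
The first alternative is nullable and FOLLOW(Block) = { 'do', 'if' } shares 'if' with FIRST of the second — conflict.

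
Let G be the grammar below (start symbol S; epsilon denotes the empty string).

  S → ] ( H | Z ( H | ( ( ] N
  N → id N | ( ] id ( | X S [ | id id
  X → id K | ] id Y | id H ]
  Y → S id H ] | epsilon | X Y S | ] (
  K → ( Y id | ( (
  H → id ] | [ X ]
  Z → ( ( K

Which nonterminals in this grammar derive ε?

Directly nullable (have an epsilon-production): Y.
No other nonterminal has a production whose RHS symbols are all nullable.

{ Y }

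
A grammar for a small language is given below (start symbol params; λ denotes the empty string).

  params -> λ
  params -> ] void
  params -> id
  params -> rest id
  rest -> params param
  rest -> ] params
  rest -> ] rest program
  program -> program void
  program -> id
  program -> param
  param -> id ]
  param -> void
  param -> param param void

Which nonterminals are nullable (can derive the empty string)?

Directly nullable (have an λ-production): params.
No other nonterminal has a production whose RHS symbols are all nullable.

{ params }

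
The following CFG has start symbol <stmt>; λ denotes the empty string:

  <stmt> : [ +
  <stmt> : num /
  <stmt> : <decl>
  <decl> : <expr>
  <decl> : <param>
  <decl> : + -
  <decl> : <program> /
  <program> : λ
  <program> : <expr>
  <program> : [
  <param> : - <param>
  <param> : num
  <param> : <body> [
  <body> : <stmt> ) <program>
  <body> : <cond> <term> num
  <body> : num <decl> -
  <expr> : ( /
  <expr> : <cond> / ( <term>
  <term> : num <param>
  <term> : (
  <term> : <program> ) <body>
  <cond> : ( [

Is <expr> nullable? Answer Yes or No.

Nullable nonterminals: <program>.
No production of <expr> has an RHS whose symbols are all nullable, so <expr> is not nullable.

No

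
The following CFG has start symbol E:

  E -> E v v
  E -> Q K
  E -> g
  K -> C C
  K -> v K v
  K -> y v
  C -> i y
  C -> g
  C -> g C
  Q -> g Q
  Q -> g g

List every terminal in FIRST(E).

{ g }

From E -> E v v: add FIRST(E) = { g }.
From E -> Q K: add FIRST(Q) = { g }.
E -> g contributes {g}.
Union: FIRST(E) = { g }.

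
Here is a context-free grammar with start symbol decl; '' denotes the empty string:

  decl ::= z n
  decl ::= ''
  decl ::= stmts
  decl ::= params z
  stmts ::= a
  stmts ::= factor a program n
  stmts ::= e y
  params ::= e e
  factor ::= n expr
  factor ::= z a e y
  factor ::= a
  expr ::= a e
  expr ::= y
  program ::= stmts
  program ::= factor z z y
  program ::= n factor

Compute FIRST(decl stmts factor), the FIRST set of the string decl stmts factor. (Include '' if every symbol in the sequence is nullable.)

{ a, e, n, z }

Add FIRST(decl)\{''} = { a, e, n, z }; decl is nullable, continue.
Add FIRST(stmts) = { a, e, n, z }; stmts is not nullable, stop.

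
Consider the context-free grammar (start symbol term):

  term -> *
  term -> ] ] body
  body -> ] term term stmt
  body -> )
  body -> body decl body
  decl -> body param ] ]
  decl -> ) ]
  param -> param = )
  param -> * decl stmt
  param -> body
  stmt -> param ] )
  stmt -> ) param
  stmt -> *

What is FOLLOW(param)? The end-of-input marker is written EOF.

{ EOF, ), *, =, ] }

In decl -> body param ] ]: add FIRST(] ]) = { ] }.
In param -> param = ): add FIRST(= )) = { = }.
In stmt -> param ] ): add FIRST(] )) = { ] }.
In stmt -> ) param: param is at the end, add FOLLOW(stmt) = { EOF, ), *, =, ] }.
Union: FOLLOW(param) = { EOF, ), *, =, ] }.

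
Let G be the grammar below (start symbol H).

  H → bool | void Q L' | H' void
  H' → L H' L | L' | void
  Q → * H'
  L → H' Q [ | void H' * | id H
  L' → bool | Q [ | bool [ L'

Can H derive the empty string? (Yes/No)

No

No nonterminal in this grammar is nullable.
No production of H has an RHS whose symbols are all nullable, so H is not nullable.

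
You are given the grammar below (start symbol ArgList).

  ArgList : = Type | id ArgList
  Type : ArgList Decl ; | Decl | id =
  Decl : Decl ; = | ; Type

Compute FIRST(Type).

From Type : ArgList Decl ;: add FIRST(ArgList) = { =, id }.
From Type : Decl: add FIRST(Decl) = { ; }.
Type : id = contributes {id}.
Union: FIRST(Type) = { ;, =, id }.

{ ;, =, id }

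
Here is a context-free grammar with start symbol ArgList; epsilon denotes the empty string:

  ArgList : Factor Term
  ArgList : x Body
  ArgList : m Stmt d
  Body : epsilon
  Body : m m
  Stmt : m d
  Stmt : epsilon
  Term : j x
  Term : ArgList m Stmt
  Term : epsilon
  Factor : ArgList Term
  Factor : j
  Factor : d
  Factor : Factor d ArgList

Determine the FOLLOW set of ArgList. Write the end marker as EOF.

ArgList is the start symbol, so EOF ∈ FOLLOW(ArgList).
In Term : ArgList m Stmt: add FIRST(m Stmt) = { m }.
In Factor : ArgList Term: add FIRST(Term)\{epsilon} = { d, j, m, x }.
  Since Term is nullable, also add FOLLOW(Factor) = { EOF, d, j, m, x }.
In Factor : Factor d ArgList: ArgList is at the end, add FOLLOW(Factor) = { EOF, d, j, m, x }.
Union: FOLLOW(ArgList) = { EOF, d, j, m, x }.

{ EOF, d, j, m, x }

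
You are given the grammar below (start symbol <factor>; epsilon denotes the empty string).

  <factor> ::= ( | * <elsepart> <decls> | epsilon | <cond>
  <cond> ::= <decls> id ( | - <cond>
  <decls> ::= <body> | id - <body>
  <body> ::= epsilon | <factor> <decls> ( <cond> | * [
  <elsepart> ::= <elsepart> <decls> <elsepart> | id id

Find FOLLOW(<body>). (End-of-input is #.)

In <decls> ::= <body>: <body> is at the end, add FOLLOW(<decls>) = { #, (, *, -, id }.
In <decls> ::= id - <body>: <body> is at the end, add FOLLOW(<decls>) = { #, (, *, -, id }.
Union: FOLLOW(<body>) = { #, (, *, -, id }.

{ #, (, *, -, id }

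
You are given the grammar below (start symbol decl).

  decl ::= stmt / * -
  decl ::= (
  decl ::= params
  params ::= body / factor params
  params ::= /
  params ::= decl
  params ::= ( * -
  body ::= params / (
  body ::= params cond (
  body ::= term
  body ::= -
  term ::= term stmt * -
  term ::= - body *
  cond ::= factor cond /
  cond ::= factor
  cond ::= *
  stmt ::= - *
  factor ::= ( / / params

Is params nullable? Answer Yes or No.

No

No nonterminal in this grammar is nullable.
No production of params has an RHS whose symbols are all nullable, so params is not nullable.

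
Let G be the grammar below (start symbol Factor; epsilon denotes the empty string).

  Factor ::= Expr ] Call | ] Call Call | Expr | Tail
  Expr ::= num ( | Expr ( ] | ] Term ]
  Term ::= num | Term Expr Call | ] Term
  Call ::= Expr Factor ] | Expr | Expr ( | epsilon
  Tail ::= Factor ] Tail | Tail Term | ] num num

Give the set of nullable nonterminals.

{ Call }

Directly nullable (have an epsilon-production): Call.
No other nonterminal has a production whose RHS symbols are all nullable.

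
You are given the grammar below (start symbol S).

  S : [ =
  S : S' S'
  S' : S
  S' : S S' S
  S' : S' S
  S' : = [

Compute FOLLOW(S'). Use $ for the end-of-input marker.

In S : S' S': add FIRST(S') = { =, [ }.
In S : S' S': S' is at the end, add FOLLOW(S) = { $, =, [ }.
In S' : S S' S: add FIRST(S) = { =, [ }.
In S' : S' S: add FIRST(S) = { =, [ }.
Union: FOLLOW(S') = { $, =, [ }.

{ $, =, [ }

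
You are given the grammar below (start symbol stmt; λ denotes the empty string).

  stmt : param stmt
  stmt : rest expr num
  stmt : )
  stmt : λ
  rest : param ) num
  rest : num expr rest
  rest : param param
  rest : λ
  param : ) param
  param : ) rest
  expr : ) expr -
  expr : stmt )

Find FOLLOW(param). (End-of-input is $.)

In stmt : param stmt: add FIRST(stmt)\{λ} = { ), num }.
  Since stmt is nullable, also add FOLLOW(stmt) = { $, ) }.
In rest : param ) num: add FIRST() num) = { ) }.
In rest : param param: add FIRST(param) = { ) }.
In rest : param param: param is at the end, add FOLLOW(rest) = { $, ), num }.
In param : ) param: param is at the end, add FOLLOW(param) = { $, ), num }.
Union: FOLLOW(param) = { $, ), num }.

{ $, ), num }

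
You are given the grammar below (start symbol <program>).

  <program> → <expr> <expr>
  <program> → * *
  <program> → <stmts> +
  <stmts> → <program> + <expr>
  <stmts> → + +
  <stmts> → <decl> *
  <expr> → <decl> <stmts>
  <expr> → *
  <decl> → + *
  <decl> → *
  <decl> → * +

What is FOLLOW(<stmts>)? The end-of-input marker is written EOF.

In <program> → <stmts> +: add FIRST(+) = { + }.
In <expr> → <decl> <stmts>: <stmts> is at the end, add FOLLOW(<expr>) = { EOF, *, + }.
Union: FOLLOW(<stmts>) = { EOF, *, + }.

{ EOF, *, + }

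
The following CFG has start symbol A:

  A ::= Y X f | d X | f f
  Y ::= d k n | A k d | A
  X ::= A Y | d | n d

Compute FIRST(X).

From X ::= A Y: add FIRST(A) = { d, f }.
X ::= d contributes {d}.
X ::= n d contributes {n}.
Union: FIRST(X) = { d, f, n }.

{ d, f, n }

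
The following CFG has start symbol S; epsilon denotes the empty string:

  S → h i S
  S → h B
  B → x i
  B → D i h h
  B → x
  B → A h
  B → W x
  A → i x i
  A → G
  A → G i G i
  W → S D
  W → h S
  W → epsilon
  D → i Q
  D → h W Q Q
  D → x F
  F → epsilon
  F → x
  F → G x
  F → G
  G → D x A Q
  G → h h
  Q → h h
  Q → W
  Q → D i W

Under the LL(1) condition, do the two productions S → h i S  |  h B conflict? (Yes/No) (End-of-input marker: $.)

FIRST(h i S) = { h } and FIRST(h B) = { h }.
Both contain h, so the two alternatives are not disjoint — LL(1) conflict.

Yes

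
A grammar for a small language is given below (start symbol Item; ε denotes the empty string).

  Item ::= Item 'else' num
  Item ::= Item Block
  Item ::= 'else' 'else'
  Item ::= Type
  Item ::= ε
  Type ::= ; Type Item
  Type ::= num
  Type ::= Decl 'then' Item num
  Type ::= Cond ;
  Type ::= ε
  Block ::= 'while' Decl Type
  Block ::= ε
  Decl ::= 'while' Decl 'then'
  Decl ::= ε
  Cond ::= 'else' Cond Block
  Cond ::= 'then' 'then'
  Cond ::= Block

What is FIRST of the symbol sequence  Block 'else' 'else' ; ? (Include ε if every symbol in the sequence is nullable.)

{ 'else', 'while' }

Add FIRST(Block)\{ε} = { 'while' }; Block is nullable, continue.
'else' is a terminal; add {'else'} and stop.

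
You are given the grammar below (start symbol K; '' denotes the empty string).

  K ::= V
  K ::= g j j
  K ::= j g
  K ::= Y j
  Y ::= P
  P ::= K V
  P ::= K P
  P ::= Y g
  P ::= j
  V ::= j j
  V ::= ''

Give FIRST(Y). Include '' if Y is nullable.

{ g, j, '' }

From Y ::= P: add FIRST(P) = { g, j, '' } (including '' since P is nullable).
Union: FIRST(Y) = { g, j, '' }.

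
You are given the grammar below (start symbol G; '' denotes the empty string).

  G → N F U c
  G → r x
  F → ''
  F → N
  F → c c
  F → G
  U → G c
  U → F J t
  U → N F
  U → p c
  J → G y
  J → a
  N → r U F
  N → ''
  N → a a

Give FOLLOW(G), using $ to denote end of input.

G is the start symbol, so $ ∈ FOLLOW(G).
In F → G: G is at the end, add FOLLOW(F) = { a, c, p, r }.
In U → G c: add FIRST(c) = { c }.
In J → G y: add FIRST(y) = { y }.
Union: FOLLOW(G) = { $, a, c, p, r, y }.

{ $, a, c, p, r, y }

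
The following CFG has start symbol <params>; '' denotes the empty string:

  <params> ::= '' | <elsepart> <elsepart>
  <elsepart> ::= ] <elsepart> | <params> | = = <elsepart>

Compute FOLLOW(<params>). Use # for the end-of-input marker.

<params> is the start symbol, so # ∈ FOLLOW(<params>).
In <elsepart> ::= <params>: <params> is at the end, add FOLLOW(<elsepart>) = { #, =, ] }.
Union: FOLLOW(<params>) = { #, =, ] }.

{ #, =, ] }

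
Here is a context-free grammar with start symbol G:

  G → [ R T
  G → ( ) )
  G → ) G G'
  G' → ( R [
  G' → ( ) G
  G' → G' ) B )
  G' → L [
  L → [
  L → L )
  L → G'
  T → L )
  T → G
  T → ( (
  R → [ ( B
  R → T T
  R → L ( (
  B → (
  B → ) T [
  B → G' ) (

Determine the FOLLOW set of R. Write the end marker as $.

{ (, ), [ }

In G → [ R T: add FIRST(T) = { (, ), [ }.
In G' → ( R [: add FIRST([) = { [ }.
Union: FOLLOW(R) = { (, ), [ }.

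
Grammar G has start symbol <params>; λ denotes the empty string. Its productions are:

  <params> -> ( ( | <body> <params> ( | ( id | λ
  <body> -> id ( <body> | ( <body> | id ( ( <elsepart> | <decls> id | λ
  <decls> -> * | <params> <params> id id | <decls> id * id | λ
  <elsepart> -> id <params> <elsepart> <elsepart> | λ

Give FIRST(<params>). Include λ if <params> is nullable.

{ (, *, id, λ }

<params> -> ( ( contributes {(}.
From <params> -> <body> <params> (: <body>, <params> nullable, take FIRST(<body>) ∪ FIRST(<params>) ∪ {(} = { (, *, id }.
<params> -> ( id contributes {(}.
<params> -> λ contributes λ.
Union: FIRST(<params>) = { (, *, id, λ }.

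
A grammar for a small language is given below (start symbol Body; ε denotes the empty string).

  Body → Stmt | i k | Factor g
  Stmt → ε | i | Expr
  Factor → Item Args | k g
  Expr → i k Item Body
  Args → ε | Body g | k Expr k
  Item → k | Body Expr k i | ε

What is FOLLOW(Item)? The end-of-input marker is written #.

In Factor → Item Args: add FIRST(Args)\{ε} = { g, i, k }.
  Since Args is nullable, also add FOLLOW(Factor) = { g }.
In Expr → i k Item Body: add FIRST(Body)\{ε} = { g, i, k }.
  Since Body is nullable, also add FOLLOW(Expr) = { #, g, i, k }.
Union: FOLLOW(Item) = { #, g, i, k }.

{ #, g, i, k }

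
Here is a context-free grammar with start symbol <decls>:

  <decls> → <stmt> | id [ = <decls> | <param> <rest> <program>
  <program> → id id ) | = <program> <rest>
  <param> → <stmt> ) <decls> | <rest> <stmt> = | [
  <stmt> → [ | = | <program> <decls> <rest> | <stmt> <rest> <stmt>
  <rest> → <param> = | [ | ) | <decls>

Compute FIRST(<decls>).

{ ), =, [, id }

From <decls> → <stmt>: add FIRST(<stmt>) = { =, [, id }.
<decls> → id [ = <decls> contributes {id}.
From <decls> → <param> <rest> <program>: add FIRST(<param>) = { ), =, [, id }.
Union: FIRST(<decls>) = { ), =, [, id }.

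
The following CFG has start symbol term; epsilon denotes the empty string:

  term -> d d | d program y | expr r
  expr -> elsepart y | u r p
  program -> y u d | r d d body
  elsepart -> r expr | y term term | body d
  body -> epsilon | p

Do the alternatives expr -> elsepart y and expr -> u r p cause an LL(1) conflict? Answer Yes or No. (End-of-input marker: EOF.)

FIRST(elsepart y) = { d, p, r, y } and FIRST(u r p) = { u }.
The FIRST sets are disjoint and neither alternative is nullable — no conflict.

No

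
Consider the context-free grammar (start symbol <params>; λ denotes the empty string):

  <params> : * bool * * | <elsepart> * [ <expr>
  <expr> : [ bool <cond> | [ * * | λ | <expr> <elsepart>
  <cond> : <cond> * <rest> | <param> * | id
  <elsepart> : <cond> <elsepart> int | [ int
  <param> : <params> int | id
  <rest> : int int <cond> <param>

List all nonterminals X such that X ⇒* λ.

{ <expr> }

Directly nullable (have an λ-production): <expr>.
No other nonterminal has a production whose RHS symbols are all nullable.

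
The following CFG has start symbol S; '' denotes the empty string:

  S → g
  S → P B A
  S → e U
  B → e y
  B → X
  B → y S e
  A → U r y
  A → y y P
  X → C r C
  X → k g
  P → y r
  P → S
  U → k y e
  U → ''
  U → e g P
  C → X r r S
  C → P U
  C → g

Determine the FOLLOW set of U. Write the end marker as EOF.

{ EOF, e, g, k, r, y }

In S → e U: U is at the end, add FOLLOW(S) = { EOF, e, g, k, r, y }.
In A → U r y: add FIRST(r y) = { r }.
In C → P U: U is at the end, add FOLLOW(C) = { e, k, r, y }.
Union: FOLLOW(U) = { EOF, e, g, k, r, y }.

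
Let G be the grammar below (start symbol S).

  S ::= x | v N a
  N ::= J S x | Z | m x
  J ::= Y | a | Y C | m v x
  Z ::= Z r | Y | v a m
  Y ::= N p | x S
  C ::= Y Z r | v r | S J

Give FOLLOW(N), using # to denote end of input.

{ a, p }

In S ::= v N a: add FIRST(a) = { a }.
In Y ::= N p: add FIRST(p) = { p }.
Union: FOLLOW(N) = { a, p }.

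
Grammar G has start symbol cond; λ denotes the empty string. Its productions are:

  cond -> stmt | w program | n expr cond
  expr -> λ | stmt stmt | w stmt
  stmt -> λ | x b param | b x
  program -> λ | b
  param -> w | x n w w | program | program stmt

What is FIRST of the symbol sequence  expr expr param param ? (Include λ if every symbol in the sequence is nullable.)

Add FIRST(expr)\{λ} = { b, w, x }; expr is nullable, continue.
Add FIRST(expr)\{λ} = { b, w, x }; expr is nullable, continue.
Add FIRST(param)\{λ} = { b, w, x }; param is nullable, continue.
Add FIRST(param)\{λ} = { b, w, x }; param is nullable, continue.
Every symbol is nullable, so include λ.

{ b, w, x, λ }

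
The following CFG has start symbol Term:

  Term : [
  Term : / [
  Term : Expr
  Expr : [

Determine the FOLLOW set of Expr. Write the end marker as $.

In Term : Expr: Expr is at the end, add FOLLOW(Term) = { $ }.
Union: FOLLOW(Expr) = { $ }.

{ $ }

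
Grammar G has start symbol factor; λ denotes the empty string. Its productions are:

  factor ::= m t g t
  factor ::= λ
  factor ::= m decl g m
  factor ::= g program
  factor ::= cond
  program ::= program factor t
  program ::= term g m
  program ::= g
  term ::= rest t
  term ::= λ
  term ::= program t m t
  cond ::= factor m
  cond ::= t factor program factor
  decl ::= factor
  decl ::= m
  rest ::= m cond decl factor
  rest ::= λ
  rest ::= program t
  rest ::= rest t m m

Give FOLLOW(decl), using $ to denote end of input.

In factor ::= m decl g m: add FIRST(g m) = { g }.
In rest ::= m cond decl factor: add FIRST(factor)\{λ} = { g, m, t }.
  Since factor is nullable, also add FOLLOW(rest) = { t }.
Union: FOLLOW(decl) = { g, m, t }.

{ g, m, t }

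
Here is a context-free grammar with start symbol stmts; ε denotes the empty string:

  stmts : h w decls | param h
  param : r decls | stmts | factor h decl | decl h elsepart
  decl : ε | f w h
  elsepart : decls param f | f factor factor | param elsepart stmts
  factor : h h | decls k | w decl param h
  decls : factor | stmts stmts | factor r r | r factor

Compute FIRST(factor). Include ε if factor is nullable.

{ f, h, r, w }

factor : h h contributes {h}.
From factor : decls k: add FIRST(decls) = { f, h, r, w }.
factor : w decl param h contributes {w}.
Union: FIRST(factor) = { f, h, r, w }.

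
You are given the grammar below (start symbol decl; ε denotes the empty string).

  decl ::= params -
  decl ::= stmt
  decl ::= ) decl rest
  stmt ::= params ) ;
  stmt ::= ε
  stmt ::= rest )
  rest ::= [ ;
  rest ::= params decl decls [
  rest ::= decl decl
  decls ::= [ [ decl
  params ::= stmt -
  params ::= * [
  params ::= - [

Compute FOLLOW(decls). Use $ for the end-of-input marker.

In rest ::= params decl decls [: add FIRST([) = { [ }.
Union: FOLLOW(decls) = { [ }.

{ [ }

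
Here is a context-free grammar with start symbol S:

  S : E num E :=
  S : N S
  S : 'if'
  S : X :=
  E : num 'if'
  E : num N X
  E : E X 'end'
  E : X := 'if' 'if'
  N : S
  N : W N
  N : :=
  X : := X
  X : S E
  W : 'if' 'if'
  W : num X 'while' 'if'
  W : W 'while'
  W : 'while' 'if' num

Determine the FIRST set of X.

X : := X contributes {:=}.
From X : S E: add FIRST(S) = { 'if', 'while', :=, num }.
Union: FIRST(X) = { 'if', 'while', :=, num }.

{ 'if', 'while', :=, num }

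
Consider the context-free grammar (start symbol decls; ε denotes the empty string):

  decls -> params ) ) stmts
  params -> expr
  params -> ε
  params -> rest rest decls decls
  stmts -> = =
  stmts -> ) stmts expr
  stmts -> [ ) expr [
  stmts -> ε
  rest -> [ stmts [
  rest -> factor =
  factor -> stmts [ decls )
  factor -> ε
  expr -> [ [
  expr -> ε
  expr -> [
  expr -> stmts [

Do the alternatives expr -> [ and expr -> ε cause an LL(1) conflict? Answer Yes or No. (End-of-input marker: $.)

Yes

FIRST([) = { [ } and FIRST(ε) = { ε }.
The second alternative is nullable and FOLLOW(expr) = { $, ), =, [ } shares [ with FIRST of the first — conflict.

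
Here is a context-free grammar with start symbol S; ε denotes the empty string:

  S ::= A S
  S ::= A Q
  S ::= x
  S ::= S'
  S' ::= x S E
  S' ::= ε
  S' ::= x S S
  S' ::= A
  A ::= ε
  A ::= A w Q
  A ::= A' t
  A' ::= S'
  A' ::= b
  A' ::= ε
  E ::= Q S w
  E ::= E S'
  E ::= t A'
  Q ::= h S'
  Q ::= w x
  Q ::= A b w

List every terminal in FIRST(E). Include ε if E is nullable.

From E ::= Q S w: add FIRST(Q) = { b, h, t, w, x }.
From E ::= E S': add FIRST(E) = { b, h, t, w, x }.
E ::= t A' contributes {t}.
Union: FIRST(E) = { b, h, t, w, x }.

{ b, h, t, w, x }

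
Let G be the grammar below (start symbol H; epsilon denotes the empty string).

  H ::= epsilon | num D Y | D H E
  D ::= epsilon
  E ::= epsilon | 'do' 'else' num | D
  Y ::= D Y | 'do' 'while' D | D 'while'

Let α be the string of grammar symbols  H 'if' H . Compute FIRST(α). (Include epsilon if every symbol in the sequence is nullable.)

Add FIRST(H)\{epsilon} = { 'do', num }; H is nullable, continue.
'if' is a terminal; add {'if'} and stop.

{ 'do', 'if', num }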